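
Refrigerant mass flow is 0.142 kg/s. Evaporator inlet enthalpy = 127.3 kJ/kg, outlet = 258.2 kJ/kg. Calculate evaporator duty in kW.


dh = 258.2 - 127.3 = 130.9 kJ/kg
Q_evap = m_dot * dh = 0.142 * 130.9
Q_evap = 18.59 kW

18.59


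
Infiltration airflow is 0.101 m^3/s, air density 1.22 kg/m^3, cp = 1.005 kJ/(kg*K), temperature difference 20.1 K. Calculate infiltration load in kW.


Q = V_dot * rho * cp * dT
Q = 0.101 * 1.22 * 1.005 * 20.1
Q = 2.489 kW

2.489


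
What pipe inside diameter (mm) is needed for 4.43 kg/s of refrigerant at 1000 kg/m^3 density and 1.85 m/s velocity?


A = m_dot / (rho * v) = 4.43 / (1000 * 1.85) = 0.002394594595 m^2
d = sqrt(4*A/pi) * 1000
d = 55.2 mm

55.2


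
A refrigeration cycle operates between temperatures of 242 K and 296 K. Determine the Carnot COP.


dT = 296 - 242 = 54 K
COP_carnot = T_cold / dT = 242 / 54
COP_carnot = 4.481

4.481


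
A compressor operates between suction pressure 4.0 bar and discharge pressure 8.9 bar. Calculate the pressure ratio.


PR = P_high / P_low
PR = 8.9 / 4.0
PR = 2.225

2.225


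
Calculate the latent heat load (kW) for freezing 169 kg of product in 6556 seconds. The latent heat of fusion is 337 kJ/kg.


Q_lat = m * h_fg / t
Q_lat = 169 * 337 / 6556
Q_lat = 8.69 kW

8.69


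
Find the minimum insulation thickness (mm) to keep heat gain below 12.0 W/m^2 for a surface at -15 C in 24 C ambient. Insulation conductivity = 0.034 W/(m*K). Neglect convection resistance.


dT = 24 - (-15) = 39 K
thickness = k * dT / q_max * 1000
thickness = 0.034 * 39 / 12.0 * 1000
thickness = 110.5 mm

110.5


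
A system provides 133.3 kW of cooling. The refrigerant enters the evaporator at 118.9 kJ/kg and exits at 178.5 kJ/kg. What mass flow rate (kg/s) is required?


dh = 178.5 - 118.9 = 59.6 kJ/kg
m_dot = Q / dh = 133.3 / 59.6 = 2.2366 kg/s

2.2366


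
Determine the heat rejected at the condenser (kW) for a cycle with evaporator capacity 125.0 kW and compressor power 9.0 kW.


Q_cond = Q_evap + W
Q_cond = 125.0 + 9.0
Q_cond = 134.0 kW

134.0


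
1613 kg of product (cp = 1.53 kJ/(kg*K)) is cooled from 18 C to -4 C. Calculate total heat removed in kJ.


dT = 18 - (-4) = 22 K
Q = m * cp * dT = 1613 * 1.53 * 22
Q = 54294 kJ

54294


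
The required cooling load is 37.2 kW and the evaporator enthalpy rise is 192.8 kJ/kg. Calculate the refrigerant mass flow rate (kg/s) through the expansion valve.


m_dot = Q / dh
m_dot = 37.2 / 192.8
m_dot = 0.1929 kg/s

0.1929


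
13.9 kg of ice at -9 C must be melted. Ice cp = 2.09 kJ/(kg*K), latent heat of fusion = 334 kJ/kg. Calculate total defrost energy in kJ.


Sensible heat = cp * dT = 2.09 * 9 = 18.81 kJ/kg
Total per kg = 18.81 + 334 = 352.81 kJ/kg
Q = m * total = 13.9 * 352.81
Q = 4904.1 kJ

4904.1


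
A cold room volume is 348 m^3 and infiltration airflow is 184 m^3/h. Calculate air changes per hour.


ACH = flow / volume
ACH = 184 / 348
ACH = 0.529

0.529


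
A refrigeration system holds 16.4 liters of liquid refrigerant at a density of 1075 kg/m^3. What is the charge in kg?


Charge = V * rho / 1000
Charge = 16.4 * 1075 / 1000
Charge = 17.63 kg

17.63


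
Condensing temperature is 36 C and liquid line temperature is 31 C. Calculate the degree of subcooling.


Subcooling = T_cond - T_liquid
Subcooling = 36 - 31
Subcooling = 5 K

5


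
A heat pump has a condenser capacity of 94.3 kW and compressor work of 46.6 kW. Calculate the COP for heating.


COP_hp = Q_cond / W
COP_hp = 94.3 / 46.6
COP_hp = 2.024

2.024


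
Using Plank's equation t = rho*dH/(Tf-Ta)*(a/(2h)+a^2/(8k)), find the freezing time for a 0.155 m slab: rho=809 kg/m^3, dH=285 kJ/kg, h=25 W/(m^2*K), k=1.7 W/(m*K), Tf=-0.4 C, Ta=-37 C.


dT = -0.4 - (-37) = 36.6 K
term1 = a/(2h) = 0.155/(2*25) = 0.0031
term2 = a^2/(8k) = 0.155^2/(8*1.7) = 0.001766544118
t = rho*dH*1000/dT * (term1 + term2)
t = 809*285*1000/36.6 * (0.0031 + 0.001766544118)
t = 30657 s

30657


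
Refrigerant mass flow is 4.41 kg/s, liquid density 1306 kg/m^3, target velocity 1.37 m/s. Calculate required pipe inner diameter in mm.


A = m_dot / (rho * v) = 4.41 / (1306 * 1.37) = 0.002464761181 m^2
d = sqrt(4*A/pi) * 1000
d = 56.0 mm

56.0


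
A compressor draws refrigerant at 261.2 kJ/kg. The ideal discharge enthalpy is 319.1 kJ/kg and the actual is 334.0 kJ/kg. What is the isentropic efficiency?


dh_ideal = 319.1 - 261.2 = 57.9 kJ/kg
dh_actual = 334.0 - 261.2 = 72.8 kJ/kg
eta_s = dh_ideal / dh_actual = 57.9 / 72.8
eta_s = 0.7953

0.7953


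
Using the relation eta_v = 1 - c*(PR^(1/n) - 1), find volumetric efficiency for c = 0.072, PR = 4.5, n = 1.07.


PR^(1/n) = 4.5^(1/1.07) = 4.07829827
eta_v = 1 - 0.072 * (4.07829827 - 1)
eta_v = 0.7784

0.7784


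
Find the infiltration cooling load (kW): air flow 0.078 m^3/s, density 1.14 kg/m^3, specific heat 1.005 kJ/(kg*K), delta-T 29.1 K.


Q = V_dot * rho * cp * dT
Q = 0.078 * 1.14 * 1.005 * 29.1
Q = 2.601 kW

2.601


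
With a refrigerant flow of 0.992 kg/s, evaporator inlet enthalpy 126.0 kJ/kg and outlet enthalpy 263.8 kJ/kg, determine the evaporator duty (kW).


dh = 263.8 - 126.0 = 137.8 kJ/kg
Q_evap = m_dot * dh = 0.992 * 137.8
Q_evap = 136.7 kW

136.7


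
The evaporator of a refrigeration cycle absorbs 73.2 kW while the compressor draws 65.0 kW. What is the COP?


COP = Q_evap / W
COP = 73.2 / 65.0
COP = 1.126

1.126


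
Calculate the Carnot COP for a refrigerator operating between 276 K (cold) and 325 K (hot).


dT = 325 - 276 = 49 K
COP_carnot = T_cold / dT = 276 / 49
COP_carnot = 5.633

5.633


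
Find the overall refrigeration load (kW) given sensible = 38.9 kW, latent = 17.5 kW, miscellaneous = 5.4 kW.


Q_total = Q_s + Q_l + Q_misc
Q_total = 38.9 + 17.5 + 5.4
Q_total = 61.8 kW

61.8


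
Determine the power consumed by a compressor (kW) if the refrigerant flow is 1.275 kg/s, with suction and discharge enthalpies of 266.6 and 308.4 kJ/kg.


dh = 308.4 - 266.6 = 41.8 kJ/kg
W = m_dot * dh = 1.275 * 41.8 = 53.3 kW

53.3


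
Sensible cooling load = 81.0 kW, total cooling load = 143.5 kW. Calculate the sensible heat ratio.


SHR = Q_sensible / Q_total
SHR = 81.0 / 143.5
SHR = 0.564

0.564


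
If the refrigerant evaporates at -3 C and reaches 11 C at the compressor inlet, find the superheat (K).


Superheat = T_suction - T_evap
Superheat = 11 - (-3)
Superheat = 14 K

14


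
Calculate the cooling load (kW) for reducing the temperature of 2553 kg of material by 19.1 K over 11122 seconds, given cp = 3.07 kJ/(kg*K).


Q = m * cp * dT / t
Q = 2553 * 3.07 * 19.1 / 11122
Q = 13.46 kW

13.46


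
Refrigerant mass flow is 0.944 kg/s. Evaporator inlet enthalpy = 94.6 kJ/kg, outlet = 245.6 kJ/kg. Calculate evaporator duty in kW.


dh = 245.6 - 94.6 = 151.0 kJ/kg
Q_evap = m_dot * dh = 0.944 * 151.0
Q_evap = 142.54 kW

142.54


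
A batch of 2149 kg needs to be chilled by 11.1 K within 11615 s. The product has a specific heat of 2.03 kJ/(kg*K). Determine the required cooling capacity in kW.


Q = m * cp * dT / t
Q = 2149 * 2.03 * 11.1 / 11615
Q = 4.169 kW

4.169


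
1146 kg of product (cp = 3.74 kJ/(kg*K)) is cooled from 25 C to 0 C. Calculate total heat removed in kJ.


dT = 25 - (0) = 25 K
Q = m * cp * dT = 1146 * 3.74 * 25
Q = 107151 kJ

107151


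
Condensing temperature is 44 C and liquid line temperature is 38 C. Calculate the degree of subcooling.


Subcooling = T_cond - T_liquid
Subcooling = 44 - 38
Subcooling = 6 K

6


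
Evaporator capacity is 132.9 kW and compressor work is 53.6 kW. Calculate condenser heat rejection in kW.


Q_cond = Q_evap + W
Q_cond = 132.9 + 53.6
Q_cond = 186.5 kW

186.5


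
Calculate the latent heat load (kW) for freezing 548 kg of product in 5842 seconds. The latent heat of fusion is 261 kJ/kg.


Q_lat = m * h_fg / t
Q_lat = 548 * 261 / 5842
Q_lat = 24.48 kW

24.48


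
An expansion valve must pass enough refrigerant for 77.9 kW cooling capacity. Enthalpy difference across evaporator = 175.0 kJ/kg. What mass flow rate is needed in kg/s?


m_dot = Q / dh
m_dot = 77.9 / 175.0
m_dot = 0.4451 kg/s

0.4451


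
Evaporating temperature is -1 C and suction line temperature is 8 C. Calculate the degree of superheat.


Superheat = T_suction - T_evap
Superheat = 8 - (-1)
Superheat = 9 K

9


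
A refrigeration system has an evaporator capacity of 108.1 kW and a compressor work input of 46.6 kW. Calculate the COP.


COP = Q_evap / W
COP = 108.1 / 46.6
COP = 2.32

2.32


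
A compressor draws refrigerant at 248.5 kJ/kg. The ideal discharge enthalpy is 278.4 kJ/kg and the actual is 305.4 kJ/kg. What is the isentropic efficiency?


dh_ideal = 278.4 - 248.5 = 29.9 kJ/kg
dh_actual = 305.4 - 248.5 = 56.9 kJ/kg
eta_s = dh_ideal / dh_actual = 29.9 / 56.9
eta_s = 0.5255

0.5255


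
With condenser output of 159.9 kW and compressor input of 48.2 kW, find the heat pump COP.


COP_hp = Q_cond / W
COP_hp = 159.9 / 48.2
COP_hp = 3.317

3.317


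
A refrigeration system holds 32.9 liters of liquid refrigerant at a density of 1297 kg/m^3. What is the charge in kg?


Charge = V * rho / 1000
Charge = 32.9 * 1297 / 1000
Charge = 42.67 kg

42.67


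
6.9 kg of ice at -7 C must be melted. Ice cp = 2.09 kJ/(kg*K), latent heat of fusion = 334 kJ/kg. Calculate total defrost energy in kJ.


Sensible heat = cp * dT = 2.09 * 7 = 14.63 kJ/kg
Total per kg = 14.63 + 334 = 348.63 kJ/kg
Q = m * total = 6.9 * 348.63
Q = 2405.5 kJ

2405.5


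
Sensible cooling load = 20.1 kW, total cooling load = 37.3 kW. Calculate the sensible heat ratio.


SHR = Q_sensible / Q_total
SHR = 20.1 / 37.3
SHR = 0.539

0.539


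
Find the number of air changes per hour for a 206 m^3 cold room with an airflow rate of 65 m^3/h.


ACH = flow / volume
ACH = 65 / 206
ACH = 0.316

0.316


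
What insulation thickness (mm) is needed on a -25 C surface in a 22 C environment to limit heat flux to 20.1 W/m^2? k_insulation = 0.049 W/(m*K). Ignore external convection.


dT = 22 - (-25) = 47 K
thickness = k * dT / q_max * 1000
thickness = 0.049 * 47 / 20.1 * 1000
thickness = 114.6 mm

114.6


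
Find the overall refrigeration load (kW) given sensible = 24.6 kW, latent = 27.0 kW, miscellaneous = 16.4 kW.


Q_total = Q_s + Q_l + Q_misc
Q_total = 24.6 + 27.0 + 16.4
Q_total = 68.0 kW

68.0


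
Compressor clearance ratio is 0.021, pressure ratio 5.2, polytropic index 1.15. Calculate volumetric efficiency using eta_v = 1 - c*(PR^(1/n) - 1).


PR^(1/n) = 5.2^(1/1.15) = 4.19383754
eta_v = 1 - 0.021 * (4.19383754 - 1)
eta_v = 0.9329

0.9329


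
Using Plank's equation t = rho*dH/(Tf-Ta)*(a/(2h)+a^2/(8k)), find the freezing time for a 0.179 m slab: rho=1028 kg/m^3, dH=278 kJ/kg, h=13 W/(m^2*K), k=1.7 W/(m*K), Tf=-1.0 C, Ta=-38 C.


dT = -1.0 - (-38) = 37.0 K
term1 = a/(2h) = 0.179/(2*13) = 0.006884615385
term2 = a^2/(8k) = 0.179^2/(8*1.7) = 0.002355955882
t = rho*dH*1000/dT * (term1 + term2)
t = 1028*278*1000/37.0 * (0.006884615385 + 0.002355955882)
t = 71373 s

71373


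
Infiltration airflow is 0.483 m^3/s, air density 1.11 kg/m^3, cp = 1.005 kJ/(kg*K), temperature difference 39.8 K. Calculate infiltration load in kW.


Q = V_dot * rho * cp * dT
Q = 0.483 * 1.11 * 1.005 * 39.8
Q = 21.445 kW

21.445


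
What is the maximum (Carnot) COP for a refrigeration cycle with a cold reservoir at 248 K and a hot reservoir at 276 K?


dT = 276 - 248 = 28 K
COP_carnot = T_cold / dT = 248 / 28
COP_carnot = 8.857

8.857


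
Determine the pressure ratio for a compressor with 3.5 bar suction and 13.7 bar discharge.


PR = P_high / P_low
PR = 13.7 / 3.5
PR = 3.914

3.914


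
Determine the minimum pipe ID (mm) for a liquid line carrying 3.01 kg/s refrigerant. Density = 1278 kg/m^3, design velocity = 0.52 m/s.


A = m_dot / (rho * v) = 3.01 / (1278 * 0.52) = 0.004529312628 m^2
d = sqrt(4*A/pi) * 1000
d = 75.9 mm

75.9


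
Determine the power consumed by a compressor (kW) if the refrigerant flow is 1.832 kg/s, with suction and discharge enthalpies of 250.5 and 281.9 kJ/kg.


dh = 281.9 - 250.5 = 31.4 kJ/kg
W = m_dot * dh = 1.832 * 31.4 = 57.52 kW

57.52


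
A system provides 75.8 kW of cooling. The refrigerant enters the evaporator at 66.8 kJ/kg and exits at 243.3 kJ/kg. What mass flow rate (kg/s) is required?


dh = 243.3 - 66.8 = 176.5 kJ/kg
m_dot = Q / dh = 75.8 / 176.5 = 0.4295 kg/s

0.4295


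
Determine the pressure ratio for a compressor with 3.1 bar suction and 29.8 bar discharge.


PR = P_high / P_low
PR = 29.8 / 3.1
PR = 9.613

9.613


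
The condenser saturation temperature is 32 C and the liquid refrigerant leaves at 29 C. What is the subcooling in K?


Subcooling = T_cond - T_liquid
Subcooling = 32 - 29
Subcooling = 3 K

3


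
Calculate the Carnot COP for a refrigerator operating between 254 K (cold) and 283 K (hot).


dT = 283 - 254 = 29 K
COP_carnot = T_cold / dT = 254 / 29
COP_carnot = 8.759

8.759


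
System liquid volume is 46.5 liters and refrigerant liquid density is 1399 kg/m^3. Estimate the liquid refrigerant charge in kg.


Charge = V * rho / 1000
Charge = 46.5 * 1399 / 1000
Charge = 65.05 kg

65.05


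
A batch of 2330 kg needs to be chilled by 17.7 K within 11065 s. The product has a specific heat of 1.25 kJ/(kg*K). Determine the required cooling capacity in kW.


Q = m * cp * dT / t
Q = 2330 * 1.25 * 17.7 / 11065
Q = 4.659 kW

4.659


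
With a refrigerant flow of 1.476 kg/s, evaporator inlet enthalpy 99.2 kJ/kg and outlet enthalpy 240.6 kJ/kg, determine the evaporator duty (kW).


dh = 240.6 - 99.2 = 141.4 kJ/kg
Q_evap = m_dot * dh = 1.476 * 141.4
Q_evap = 208.71 kW

208.71


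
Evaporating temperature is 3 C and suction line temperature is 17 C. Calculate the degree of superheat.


Superheat = T_suction - T_evap
Superheat = 17 - (3)
Superheat = 14 K

14


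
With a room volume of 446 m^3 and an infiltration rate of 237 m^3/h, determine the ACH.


ACH = flow / volume
ACH = 237 / 446
ACH = 0.531

0.531


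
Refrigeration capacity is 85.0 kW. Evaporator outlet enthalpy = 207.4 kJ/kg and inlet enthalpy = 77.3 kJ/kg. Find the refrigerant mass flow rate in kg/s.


dh = 207.4 - 77.3 = 130.1 kJ/kg
m_dot = Q / dh = 85.0 / 130.1 = 0.6533 kg/s

0.6533


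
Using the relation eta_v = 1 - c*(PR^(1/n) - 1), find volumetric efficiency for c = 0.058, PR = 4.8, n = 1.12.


PR^(1/n) = 4.8^(1/1.12) = 4.05743064
eta_v = 1 - 0.058 * (4.05743064 - 1)
eta_v = 0.8227

0.8227


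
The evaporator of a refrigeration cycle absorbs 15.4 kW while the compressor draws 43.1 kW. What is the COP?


COP = Q_evap / W
COP = 15.4 / 43.1
COP = 0.357

0.357


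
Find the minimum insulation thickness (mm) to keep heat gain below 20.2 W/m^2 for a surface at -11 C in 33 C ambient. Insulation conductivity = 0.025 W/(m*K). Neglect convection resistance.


dT = 33 - (-11) = 44 K
thickness = k * dT / q_max * 1000
thickness = 0.025 * 44 / 20.2 * 1000
thickness = 54.5 mm

54.5


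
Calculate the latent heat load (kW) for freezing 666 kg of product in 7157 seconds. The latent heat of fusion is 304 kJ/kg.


Q_lat = m * h_fg / t
Q_lat = 666 * 304 / 7157
Q_lat = 28.29 kW

28.29


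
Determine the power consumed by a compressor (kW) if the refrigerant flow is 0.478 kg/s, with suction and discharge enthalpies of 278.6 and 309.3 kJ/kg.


dh = 309.3 - 278.6 = 30.7 kJ/kg
W = m_dot * dh = 0.478 * 30.7 = 14.67 kW

14.67


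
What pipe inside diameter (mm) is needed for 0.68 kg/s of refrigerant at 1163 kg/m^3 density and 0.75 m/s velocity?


A = m_dot / (rho * v) = 0.68 / (1163 * 0.75) = 0.0007795930066 m^2
d = sqrt(4*A/pi) * 1000
d = 31.5 mm

31.5


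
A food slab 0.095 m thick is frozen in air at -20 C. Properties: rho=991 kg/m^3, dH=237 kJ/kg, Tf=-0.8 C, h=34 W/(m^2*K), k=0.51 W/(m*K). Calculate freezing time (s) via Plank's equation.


dT = -0.8 - (-20) = 19.2 K
term1 = a/(2h) = 0.095/(2*34) = 0.001397058824
term2 = a^2/(8k) = 0.095^2/(8*0.51) = 0.002212009804
t = rho*dH*1000/dT * (term1 + term2)
t = 991*237*1000/19.2 * (0.001397058824 + 0.002212009804)
t = 44148 s

44148


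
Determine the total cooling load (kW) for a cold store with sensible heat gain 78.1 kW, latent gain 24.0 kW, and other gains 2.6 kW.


Q_total = Q_s + Q_l + Q_misc
Q_total = 78.1 + 24.0 + 2.6
Q_total = 104.7 kW

104.7


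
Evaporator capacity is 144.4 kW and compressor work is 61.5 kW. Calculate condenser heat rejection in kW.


Q_cond = Q_evap + W
Q_cond = 144.4 + 61.5
Q_cond = 205.9 kW

205.9


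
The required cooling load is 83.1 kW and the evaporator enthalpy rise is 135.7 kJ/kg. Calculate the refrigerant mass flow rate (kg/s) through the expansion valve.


m_dot = Q / dh
m_dot = 83.1 / 135.7
m_dot = 0.6124 kg/s

0.6124


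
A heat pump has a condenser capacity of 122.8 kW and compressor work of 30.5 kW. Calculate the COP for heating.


COP_hp = Q_cond / W
COP_hp = 122.8 / 30.5
COP_hp = 4.026

4.026


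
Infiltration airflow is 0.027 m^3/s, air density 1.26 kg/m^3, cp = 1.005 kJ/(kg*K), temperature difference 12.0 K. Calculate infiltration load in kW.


Q = V_dot * rho * cp * dT
Q = 0.027 * 1.26 * 1.005 * 12.0
Q = 0.41 kW

0.41


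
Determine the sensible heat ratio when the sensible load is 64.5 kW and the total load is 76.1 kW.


SHR = Q_sensible / Q_total
SHR = 64.5 / 76.1
SHR = 0.848

0.848


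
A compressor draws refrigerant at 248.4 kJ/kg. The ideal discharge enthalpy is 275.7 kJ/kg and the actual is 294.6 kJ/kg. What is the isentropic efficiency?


dh_ideal = 275.7 - 248.4 = 27.3 kJ/kg
dh_actual = 294.6 - 248.4 = 46.2 kJ/kg
eta_s = dh_ideal / dh_actual = 27.3 / 46.2
eta_s = 0.5909

0.5909


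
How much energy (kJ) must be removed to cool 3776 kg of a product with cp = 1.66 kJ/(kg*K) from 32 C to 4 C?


dT = 32 - (4) = 28 K
Q = m * cp * dT = 3776 * 1.66 * 28
Q = 175508 kJ

175508


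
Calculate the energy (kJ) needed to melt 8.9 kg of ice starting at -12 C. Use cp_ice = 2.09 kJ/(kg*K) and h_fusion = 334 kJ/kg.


Sensible heat = cp * dT = 2.09 * 12 = 25.08 kJ/kg
Total per kg = 25.08 + 334 = 359.08 kJ/kg
Q = m * total = 8.9 * 359.08
Q = 3195.8 kJ

3195.8


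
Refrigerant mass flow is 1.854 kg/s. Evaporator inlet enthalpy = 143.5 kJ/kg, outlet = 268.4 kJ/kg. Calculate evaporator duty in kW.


dh = 268.4 - 143.5 = 124.9 kJ/kg
Q_evap = m_dot * dh = 1.854 * 124.9
Q_evap = 231.56 kW

231.56


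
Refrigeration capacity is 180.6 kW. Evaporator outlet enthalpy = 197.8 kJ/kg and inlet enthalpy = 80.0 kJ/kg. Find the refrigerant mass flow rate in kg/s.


dh = 197.8 - 80.0 = 117.8 kJ/kg
m_dot = Q / dh = 180.6 / 117.8 = 1.5331 kg/s

1.5331


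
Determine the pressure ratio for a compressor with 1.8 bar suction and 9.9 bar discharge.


PR = P_high / P_low
PR = 9.9 / 1.8
PR = 5.5

5.5


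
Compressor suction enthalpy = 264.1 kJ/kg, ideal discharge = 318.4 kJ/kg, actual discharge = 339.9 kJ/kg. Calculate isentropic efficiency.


dh_ideal = 318.4 - 264.1 = 54.3 kJ/kg
dh_actual = 339.9 - 264.1 = 75.8 kJ/kg
eta_s = dh_ideal / dh_actual = 54.3 / 75.8
eta_s = 0.7164

0.7164


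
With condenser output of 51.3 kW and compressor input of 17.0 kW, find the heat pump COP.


COP_hp = Q_cond / W
COP_hp = 51.3 / 17.0
COP_hp = 3.018

3.018


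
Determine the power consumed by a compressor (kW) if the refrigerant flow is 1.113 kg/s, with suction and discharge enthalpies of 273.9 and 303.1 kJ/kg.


dh = 303.1 - 273.9 = 29.2 kJ/kg
W = m_dot * dh = 1.113 * 29.2 = 32.5 kW

32.5


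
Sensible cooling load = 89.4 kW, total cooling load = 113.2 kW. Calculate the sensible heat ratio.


SHR = Q_sensible / Q_total
SHR = 89.4 / 113.2
SHR = 0.79

0.79


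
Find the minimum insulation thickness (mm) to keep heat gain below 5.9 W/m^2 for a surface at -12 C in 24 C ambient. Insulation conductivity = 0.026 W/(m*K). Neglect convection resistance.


dT = 24 - (-12) = 36 K
thickness = k * dT / q_max * 1000
thickness = 0.026 * 36 / 5.9 * 1000
thickness = 158.6 mm

158.6


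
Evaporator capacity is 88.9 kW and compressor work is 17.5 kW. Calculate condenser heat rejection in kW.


Q_cond = Q_evap + W
Q_cond = 88.9 + 17.5
Q_cond = 106.4 kW

106.4


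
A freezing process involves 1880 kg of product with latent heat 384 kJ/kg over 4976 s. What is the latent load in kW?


Q_lat = m * h_fg / t
Q_lat = 1880 * 384 / 4976
Q_lat = 145.08 kW

145.08


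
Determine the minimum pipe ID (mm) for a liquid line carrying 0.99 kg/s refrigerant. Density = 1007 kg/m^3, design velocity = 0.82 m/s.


A = m_dot / (rho * v) = 0.99 / (1007 * 0.82) = 0.001198924601 m^2
d = sqrt(4*A/pi) * 1000
d = 39.1 mm

39.1


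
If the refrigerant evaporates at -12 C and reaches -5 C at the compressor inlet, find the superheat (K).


Superheat = T_suction - T_evap
Superheat = -5 - (-12)
Superheat = 7 K

7


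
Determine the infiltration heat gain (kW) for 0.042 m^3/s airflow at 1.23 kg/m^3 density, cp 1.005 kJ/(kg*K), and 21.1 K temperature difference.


Q = V_dot * rho * cp * dT
Q = 0.042 * 1.23 * 1.005 * 21.1
Q = 1.095 kW

1.095


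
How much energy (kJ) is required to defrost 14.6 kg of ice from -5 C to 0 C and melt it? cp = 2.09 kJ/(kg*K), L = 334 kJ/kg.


Sensible heat = cp * dT = 2.09 * 5 = 10.45 kJ/kg
Total per kg = 10.45 + 334 = 344.45 kJ/kg
Q = m * total = 14.6 * 344.45
Q = 5029.0 kJ

5029.0


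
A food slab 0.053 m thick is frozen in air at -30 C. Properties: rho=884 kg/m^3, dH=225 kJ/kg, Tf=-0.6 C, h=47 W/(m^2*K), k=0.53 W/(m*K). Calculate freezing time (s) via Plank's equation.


dT = -0.6 - (-30) = 29.4 K
term1 = a/(2h) = 0.053/(2*47) = 0.0005638297872
term2 = a^2/(8k) = 0.053^2/(8*0.53) = 0.0006625
t = rho*dH*1000/dT * (term1 + term2)
t = 884*225*1000/29.4 * (0.0005638297872 + 0.0006625)
t = 8296 s

8296


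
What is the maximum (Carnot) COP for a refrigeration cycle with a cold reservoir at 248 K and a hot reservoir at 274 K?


dT = 274 - 248 = 26 K
COP_carnot = T_cold / dT = 248 / 26
COP_carnot = 9.538

9.538


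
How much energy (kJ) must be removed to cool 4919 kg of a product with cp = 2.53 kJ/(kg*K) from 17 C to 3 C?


dT = 17 - (3) = 14 K
Q = m * cp * dT = 4919 * 2.53 * 14
Q = 174231 kJ

174231


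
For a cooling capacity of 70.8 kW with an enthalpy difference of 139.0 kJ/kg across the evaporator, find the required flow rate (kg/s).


m_dot = Q / dh
m_dot = 70.8 / 139.0
m_dot = 0.5094 kg/s

0.5094


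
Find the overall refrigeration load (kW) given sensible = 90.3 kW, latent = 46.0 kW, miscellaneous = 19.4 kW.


Q_total = Q_s + Q_l + Q_misc
Q_total = 90.3 + 46.0 + 19.4
Q_total = 155.7 kW

155.7


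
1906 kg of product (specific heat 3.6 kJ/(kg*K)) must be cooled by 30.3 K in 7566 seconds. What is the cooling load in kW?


Q = m * cp * dT / t
Q = 1906 * 3.6 * 30.3 / 7566
Q = 27.479 kW

27.479


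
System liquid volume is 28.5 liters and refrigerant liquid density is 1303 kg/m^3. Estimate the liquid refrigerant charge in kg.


Charge = V * rho / 1000
Charge = 28.5 * 1303 / 1000
Charge = 37.14 kg

37.14


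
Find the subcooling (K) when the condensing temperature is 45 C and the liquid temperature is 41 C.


Subcooling = T_cond - T_liquid
Subcooling = 45 - 41
Subcooling = 4 K

4


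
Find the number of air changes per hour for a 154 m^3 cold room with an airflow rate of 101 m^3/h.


ACH = flow / volume
ACH = 101 / 154
ACH = 0.656

0.656


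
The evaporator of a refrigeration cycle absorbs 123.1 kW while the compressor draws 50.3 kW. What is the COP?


COP = Q_evap / W
COP = 123.1 / 50.3
COP = 2.447

2.447


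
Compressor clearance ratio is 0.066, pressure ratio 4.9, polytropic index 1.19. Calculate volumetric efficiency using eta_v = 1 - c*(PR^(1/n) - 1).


PR^(1/n) = 4.9^(1/1.19) = 3.80186513
eta_v = 1 - 0.066 * (3.80186513 - 1)
eta_v = 0.8151

0.8151


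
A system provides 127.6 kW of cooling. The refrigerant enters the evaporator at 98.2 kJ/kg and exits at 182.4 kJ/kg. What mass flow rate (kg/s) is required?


dh = 182.4 - 98.2 = 84.2 kJ/kg
m_dot = Q / dh = 127.6 / 84.2 = 1.5154 kg/s

1.5154


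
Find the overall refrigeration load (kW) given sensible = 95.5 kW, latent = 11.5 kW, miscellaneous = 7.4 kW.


Q_total = Q_s + Q_l + Q_misc
Q_total = 95.5 + 11.5 + 7.4
Q_total = 114.4 kW

114.4


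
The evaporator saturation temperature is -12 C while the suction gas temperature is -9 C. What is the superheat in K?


Superheat = T_suction - T_evap
Superheat = -9 - (-12)
Superheat = 3 K

3


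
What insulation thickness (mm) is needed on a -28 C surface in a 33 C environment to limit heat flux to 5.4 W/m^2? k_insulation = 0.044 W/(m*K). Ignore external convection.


dT = 33 - (-28) = 61 K
thickness = k * dT / q_max * 1000
thickness = 0.044 * 61 / 5.4 * 1000
thickness = 497.0 mm

497.0


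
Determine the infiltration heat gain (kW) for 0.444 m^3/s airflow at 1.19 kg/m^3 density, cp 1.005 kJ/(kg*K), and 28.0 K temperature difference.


Q = V_dot * rho * cp * dT
Q = 0.444 * 1.19 * 1.005 * 28.0
Q = 14.868 kW

14.868


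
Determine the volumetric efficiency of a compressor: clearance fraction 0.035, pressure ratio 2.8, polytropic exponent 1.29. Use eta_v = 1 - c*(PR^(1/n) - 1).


PR^(1/n) = 2.8^(1/1.29) = 2.22143767
eta_v = 1 - 0.035 * (2.22143767 - 1)
eta_v = 0.9572

0.9572


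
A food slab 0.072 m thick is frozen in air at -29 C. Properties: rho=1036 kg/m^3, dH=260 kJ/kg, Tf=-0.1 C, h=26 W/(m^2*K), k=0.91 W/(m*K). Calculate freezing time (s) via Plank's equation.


dT = -0.1 - (-29) = 28.9 K
term1 = a/(2h) = 0.072/(2*26) = 0.001384615385
term2 = a^2/(8k) = 0.072^2/(8*0.91) = 0.0007120879121
t = rho*dH*1000/dT * (term1 + term2)
t = 1036*260*1000/28.9 * (0.001384615385 + 0.0007120879121)
t = 19542 s

19542


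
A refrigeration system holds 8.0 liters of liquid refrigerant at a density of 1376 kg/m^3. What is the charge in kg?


Charge = V * rho / 1000
Charge = 8.0 * 1376 / 1000
Charge = 11.01 kg

11.01


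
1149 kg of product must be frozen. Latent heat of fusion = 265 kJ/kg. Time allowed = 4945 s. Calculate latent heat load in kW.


Q_lat = m * h_fg / t
Q_lat = 1149 * 265 / 4945
Q_lat = 61.57 kW

61.57


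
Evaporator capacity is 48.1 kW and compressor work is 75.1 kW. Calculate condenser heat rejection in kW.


Q_cond = Q_evap + W
Q_cond = 48.1 + 75.1
Q_cond = 123.2 kW

123.2


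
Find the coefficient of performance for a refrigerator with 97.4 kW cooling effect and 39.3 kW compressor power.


COP = Q_evap / W
COP = 97.4 / 39.3
COP = 2.478

2.478


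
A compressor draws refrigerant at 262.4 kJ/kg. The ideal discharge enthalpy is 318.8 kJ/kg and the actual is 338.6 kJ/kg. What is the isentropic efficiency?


dh_ideal = 318.8 - 262.4 = 56.4 kJ/kg
dh_actual = 338.6 - 262.4 = 76.2 kJ/kg
eta_s = dh_ideal / dh_actual = 56.4 / 76.2
eta_s = 0.7402

0.7402


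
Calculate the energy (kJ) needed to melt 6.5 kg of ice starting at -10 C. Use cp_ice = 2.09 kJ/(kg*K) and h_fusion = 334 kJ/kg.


Sensible heat = cp * dT = 2.09 * 10 = 20.9 kJ/kg
Total per kg = 20.9 + 334 = 354.9 kJ/kg
Q = m * total = 6.5 * 354.9
Q = 2306.9 kJ

2306.9


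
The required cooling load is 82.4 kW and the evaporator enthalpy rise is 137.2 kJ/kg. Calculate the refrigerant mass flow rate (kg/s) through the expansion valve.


m_dot = Q / dh
m_dot = 82.4 / 137.2
m_dot = 0.6006 kg/s

0.6006


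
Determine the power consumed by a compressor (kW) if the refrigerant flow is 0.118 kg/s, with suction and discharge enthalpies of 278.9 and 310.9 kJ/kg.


dh = 310.9 - 278.9 = 32.0 kJ/kg
W = m_dot * dh = 0.118 * 32.0 = 3.78 kW

3.78


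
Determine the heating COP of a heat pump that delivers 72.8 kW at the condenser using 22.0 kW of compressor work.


COP_hp = Q_cond / W
COP_hp = 72.8 / 22.0
COP_hp = 3.309

3.309


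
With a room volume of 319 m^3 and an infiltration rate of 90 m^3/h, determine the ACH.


ACH = flow / volume
ACH = 90 / 319
ACH = 0.282

0.282


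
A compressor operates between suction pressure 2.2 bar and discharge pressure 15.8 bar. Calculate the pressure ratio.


PR = P_high / P_low
PR = 15.8 / 2.2
PR = 7.182

7.182


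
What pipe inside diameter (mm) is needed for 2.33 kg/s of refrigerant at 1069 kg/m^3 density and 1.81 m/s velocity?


A = m_dot / (rho * v) = 2.33 / (1069 * 1.81) = 0.001204202823 m^2
d = sqrt(4*A/pi) * 1000
d = 39.2 mm

39.2


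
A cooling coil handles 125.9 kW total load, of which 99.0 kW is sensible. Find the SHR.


SHR = Q_sensible / Q_total
SHR = 99.0 / 125.9
SHR = 0.786

0.786


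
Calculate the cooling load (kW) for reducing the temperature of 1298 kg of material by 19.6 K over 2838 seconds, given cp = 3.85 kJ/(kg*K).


Q = m * cp * dT / t
Q = 1298 * 3.85 * 19.6 / 2838
Q = 34.513 kW

34.513


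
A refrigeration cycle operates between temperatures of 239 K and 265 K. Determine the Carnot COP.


dT = 265 - 239 = 26 K
COP_carnot = T_cold / dT = 239 / 26
COP_carnot = 9.192

9.192


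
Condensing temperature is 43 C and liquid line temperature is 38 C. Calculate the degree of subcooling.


Subcooling = T_cond - T_liquid
Subcooling = 43 - 38
Subcooling = 5 K

5


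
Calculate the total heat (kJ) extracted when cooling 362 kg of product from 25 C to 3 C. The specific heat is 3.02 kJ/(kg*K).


dT = 25 - (3) = 22 K
Q = m * cp * dT = 362 * 3.02 * 22
Q = 24051 kJ

24051


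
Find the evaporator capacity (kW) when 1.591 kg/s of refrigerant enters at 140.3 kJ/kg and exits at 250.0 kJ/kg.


dh = 250.0 - 140.3 = 109.7 kJ/kg
Q_evap = m_dot * dh = 1.591 * 109.7
Q_evap = 174.53 kW

174.53


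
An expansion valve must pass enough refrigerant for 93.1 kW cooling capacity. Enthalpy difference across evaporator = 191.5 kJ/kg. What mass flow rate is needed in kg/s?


m_dot = Q / dh
m_dot = 93.1 / 191.5
m_dot = 0.4862 kg/s

0.4862


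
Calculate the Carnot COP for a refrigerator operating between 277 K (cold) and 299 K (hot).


dT = 299 - 277 = 22 K
COP_carnot = T_cold / dT = 277 / 22
COP_carnot = 12.591

12.591


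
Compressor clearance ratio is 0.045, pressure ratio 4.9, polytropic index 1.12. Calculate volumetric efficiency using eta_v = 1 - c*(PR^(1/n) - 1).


PR^(1/n) = 4.9^(1/1.12) = 4.13282009
eta_v = 1 - 0.045 * (4.13282009 - 1)
eta_v = 0.859

0.859


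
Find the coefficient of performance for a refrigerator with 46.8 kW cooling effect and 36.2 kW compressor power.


COP = Q_evap / W
COP = 46.8 / 36.2
COP = 1.293

1.293


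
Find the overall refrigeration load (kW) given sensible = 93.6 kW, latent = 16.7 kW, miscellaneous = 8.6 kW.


Q_total = Q_s + Q_l + Q_misc
Q_total = 93.6 + 16.7 + 8.6
Q_total = 118.9 kW

118.9


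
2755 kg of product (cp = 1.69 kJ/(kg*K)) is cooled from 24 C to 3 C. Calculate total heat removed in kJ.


dT = 24 - (3) = 21 K
Q = m * cp * dT = 2755 * 1.69 * 21
Q = 97775 kJ

97775


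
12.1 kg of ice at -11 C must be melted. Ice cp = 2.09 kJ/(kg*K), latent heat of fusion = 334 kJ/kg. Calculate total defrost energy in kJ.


Sensible heat = cp * dT = 2.09 * 11 = 22.99 kJ/kg
Total per kg = 22.99 + 334 = 356.99 kJ/kg
Q = m * total = 12.1 * 356.99
Q = 4319.6 kJ

4319.6


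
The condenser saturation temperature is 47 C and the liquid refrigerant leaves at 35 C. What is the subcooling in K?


Subcooling = T_cond - T_liquid
Subcooling = 47 - 35
Subcooling = 12 K

12


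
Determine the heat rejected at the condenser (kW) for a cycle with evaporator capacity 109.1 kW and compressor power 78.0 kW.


Q_cond = Q_evap + W
Q_cond = 109.1 + 78.0
Q_cond = 187.1 kW

187.1


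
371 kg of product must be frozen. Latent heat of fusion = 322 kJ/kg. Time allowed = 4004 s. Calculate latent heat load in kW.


Q_lat = m * h_fg / t
Q_lat = 371 * 322 / 4004
Q_lat = 29.84 kW

29.84


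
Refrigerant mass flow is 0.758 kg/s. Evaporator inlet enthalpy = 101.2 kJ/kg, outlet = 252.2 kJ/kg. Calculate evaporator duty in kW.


dh = 252.2 - 101.2 = 151.0 kJ/kg
Q_evap = m_dot * dh = 0.758 * 151.0
Q_evap = 114.46 kW

114.46


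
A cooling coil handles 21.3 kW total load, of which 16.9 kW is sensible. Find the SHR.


SHR = Q_sensible / Q_total
SHR = 16.9 / 21.3
SHR = 0.793

0.793


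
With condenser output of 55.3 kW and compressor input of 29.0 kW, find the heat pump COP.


COP_hp = Q_cond / W
COP_hp = 55.3 / 29.0
COP_hp = 1.907

1.907


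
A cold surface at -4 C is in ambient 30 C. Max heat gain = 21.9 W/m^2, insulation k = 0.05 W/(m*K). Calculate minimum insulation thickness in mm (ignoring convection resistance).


dT = 30 - (-4) = 34 K
thickness = k * dT / q_max * 1000
thickness = 0.05 * 34 / 21.9 * 1000
thickness = 77.6 mm

77.6


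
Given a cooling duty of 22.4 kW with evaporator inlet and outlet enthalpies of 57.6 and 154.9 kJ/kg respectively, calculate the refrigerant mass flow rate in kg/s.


dh = 154.9 - 57.6 = 97.3 kJ/kg
m_dot = Q / dh = 22.4 / 97.3 = 0.2302 kg/s

0.2302


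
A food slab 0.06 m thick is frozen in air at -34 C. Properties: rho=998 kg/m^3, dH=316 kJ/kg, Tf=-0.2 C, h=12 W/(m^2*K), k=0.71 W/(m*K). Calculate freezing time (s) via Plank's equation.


dT = -0.2 - (-34) = 33.8 K
term1 = a/(2h) = 0.06/(2*12) = 0.0025
term2 = a^2/(8k) = 0.06^2/(8*0.71) = 0.0006338028169
t = rho*dH*1000/dT * (term1 + term2)
t = 998*316*1000/33.8 * (0.0025 + 0.0006338028169)
t = 29240 s

29240


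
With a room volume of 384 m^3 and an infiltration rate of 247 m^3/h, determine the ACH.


ACH = flow / volume
ACH = 247 / 384
ACH = 0.643

0.643


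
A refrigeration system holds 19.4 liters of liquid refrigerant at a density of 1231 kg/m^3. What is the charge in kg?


Charge = V * rho / 1000
Charge = 19.4 * 1231 / 1000
Charge = 23.88 kg

23.88


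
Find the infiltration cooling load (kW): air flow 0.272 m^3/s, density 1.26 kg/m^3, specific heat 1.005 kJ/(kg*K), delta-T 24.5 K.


Q = V_dot * rho * cp * dT
Q = 0.272 * 1.26 * 1.005 * 24.5
Q = 8.439 kW

8.439


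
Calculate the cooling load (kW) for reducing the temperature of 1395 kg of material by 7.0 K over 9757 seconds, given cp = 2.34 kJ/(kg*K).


Q = m * cp * dT / t
Q = 1395 * 2.34 * 7.0 / 9757
Q = 2.342 kW

2.342


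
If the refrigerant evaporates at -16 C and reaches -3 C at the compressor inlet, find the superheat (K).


Superheat = T_suction - T_evap
Superheat = -3 - (-16)
Superheat = 13 K

13


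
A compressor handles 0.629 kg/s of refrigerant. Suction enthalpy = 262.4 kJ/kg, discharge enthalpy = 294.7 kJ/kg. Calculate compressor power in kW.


dh = 294.7 - 262.4 = 32.3 kJ/kg
W = m_dot * dh = 0.629 * 32.3 = 20.32 kW

20.32


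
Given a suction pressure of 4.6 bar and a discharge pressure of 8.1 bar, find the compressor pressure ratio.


PR = P_high / P_low
PR = 8.1 / 4.6
PR = 1.761

1.761


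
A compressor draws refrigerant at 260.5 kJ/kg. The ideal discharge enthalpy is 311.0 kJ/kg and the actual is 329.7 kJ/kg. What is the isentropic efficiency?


dh_ideal = 311.0 - 260.5 = 50.5 kJ/kg
dh_actual = 329.7 - 260.5 = 69.2 kJ/kg
eta_s = dh_ideal / dh_actual = 50.5 / 69.2
eta_s = 0.7298

0.7298


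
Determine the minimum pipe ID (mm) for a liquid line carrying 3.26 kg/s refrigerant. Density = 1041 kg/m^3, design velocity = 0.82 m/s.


A = m_dot / (rho * v) = 3.26 / (1041 * 0.82) = 0.003819029545 m^2
d = sqrt(4*A/pi) * 1000
d = 69.7 mm

69.7


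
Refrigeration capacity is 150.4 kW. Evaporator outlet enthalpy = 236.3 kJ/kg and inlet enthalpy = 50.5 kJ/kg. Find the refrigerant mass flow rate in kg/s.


dh = 236.3 - 50.5 = 185.8 kJ/kg
m_dot = Q / dh = 150.4 / 185.8 = 0.8095 kg/s

0.8095


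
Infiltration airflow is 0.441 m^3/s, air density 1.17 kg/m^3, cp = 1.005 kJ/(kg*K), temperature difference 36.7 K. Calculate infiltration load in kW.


Q = V_dot * rho * cp * dT
Q = 0.441 * 1.17 * 1.005 * 36.7
Q = 19.031 kW

19.031


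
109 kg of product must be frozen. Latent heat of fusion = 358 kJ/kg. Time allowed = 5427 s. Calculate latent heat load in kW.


Q_lat = m * h_fg / t
Q_lat = 109 * 358 / 5427
Q_lat = 7.19 kW

7.19


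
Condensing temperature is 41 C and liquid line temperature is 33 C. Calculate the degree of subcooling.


Subcooling = T_cond - T_liquid
Subcooling = 41 - 33
Subcooling = 8 K

8


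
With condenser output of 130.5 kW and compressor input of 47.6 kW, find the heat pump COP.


COP_hp = Q_cond / W
COP_hp = 130.5 / 47.6
COP_hp = 2.742

2.742


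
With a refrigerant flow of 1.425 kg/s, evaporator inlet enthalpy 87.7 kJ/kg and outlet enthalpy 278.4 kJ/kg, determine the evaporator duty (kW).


dh = 278.4 - 87.7 = 190.7 kJ/kg
Q_evap = m_dot * dh = 1.425 * 190.7
Q_evap = 271.75 kW

271.75


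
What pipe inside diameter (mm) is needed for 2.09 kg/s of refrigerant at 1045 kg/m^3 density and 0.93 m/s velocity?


A = m_dot / (rho * v) = 2.09 / (1045 * 0.93) = 0.002150537634 m^2
d = sqrt(4*A/pi) * 1000
d = 52.3 mm

52.3


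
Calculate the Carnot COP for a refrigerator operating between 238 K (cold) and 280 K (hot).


dT = 280 - 238 = 42 K
COP_carnot = T_cold / dT = 238 / 42
COP_carnot = 5.667

5.667


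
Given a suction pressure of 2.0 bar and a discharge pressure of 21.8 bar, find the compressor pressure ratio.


PR = P_high / P_low
PR = 21.8 / 2.0
PR = 10.9

10.9


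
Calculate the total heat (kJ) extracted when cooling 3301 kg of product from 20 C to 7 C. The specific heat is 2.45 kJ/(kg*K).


dT = 20 - (7) = 13 K
Q = m * cp * dT = 3301 * 2.45 * 13
Q = 105137 kJ

105137


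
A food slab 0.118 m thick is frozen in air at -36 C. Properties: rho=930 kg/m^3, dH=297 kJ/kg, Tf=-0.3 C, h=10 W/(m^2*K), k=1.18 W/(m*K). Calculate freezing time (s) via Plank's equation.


dT = -0.3 - (-36) = 35.7 K
term1 = a/(2h) = 0.118/(2*10) = 0.0059
term2 = a^2/(8k) = 0.118^2/(8*1.18) = 0.001475
t = rho*dH*1000/dT * (term1 + term2)
t = 930*297*1000/35.7 * (0.0059 + 0.001475)
t = 57060 s

57060


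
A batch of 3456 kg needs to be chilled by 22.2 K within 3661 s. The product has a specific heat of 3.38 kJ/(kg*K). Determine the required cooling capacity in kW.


Q = m * cp * dT / t
Q = 3456 * 3.38 * 22.2 / 3661
Q = 70.834 kW

70.834


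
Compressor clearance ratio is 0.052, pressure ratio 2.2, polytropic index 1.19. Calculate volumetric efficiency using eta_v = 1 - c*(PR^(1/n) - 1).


PR^(1/n) = 2.2^(1/1.19) = 1.93976961
eta_v = 1 - 0.052 * (1.93976961 - 1)
eta_v = 0.9511

0.9511


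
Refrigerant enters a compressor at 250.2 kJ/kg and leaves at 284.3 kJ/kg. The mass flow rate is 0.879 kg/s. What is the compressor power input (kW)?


dh = 284.3 - 250.2 = 34.1 kJ/kg
W = m_dot * dh = 0.879 * 34.1 = 29.97 kW

29.97


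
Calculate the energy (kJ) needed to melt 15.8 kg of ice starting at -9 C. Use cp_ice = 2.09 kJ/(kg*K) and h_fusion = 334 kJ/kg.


Sensible heat = cp * dT = 2.09 * 9 = 18.81 kJ/kg
Total per kg = 18.81 + 334 = 352.81 kJ/kg
Q = m * total = 15.8 * 352.81
Q = 5574.4 kJ

5574.4


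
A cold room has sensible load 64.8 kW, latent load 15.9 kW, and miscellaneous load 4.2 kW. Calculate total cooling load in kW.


Q_total = Q_s + Q_l + Q_misc
Q_total = 64.8 + 15.9 + 4.2
Q_total = 84.9 kW

84.9


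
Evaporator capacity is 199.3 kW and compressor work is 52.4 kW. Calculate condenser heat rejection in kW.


Q_cond = Q_evap + W
Q_cond = 199.3 + 52.4
Q_cond = 251.7 kW

251.7


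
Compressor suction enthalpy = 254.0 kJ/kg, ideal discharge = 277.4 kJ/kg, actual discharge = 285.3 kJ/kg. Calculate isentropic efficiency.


dh_ideal = 277.4 - 254.0 = 23.4 kJ/kg
dh_actual = 285.3 - 254.0 = 31.3 kJ/kg
eta_s = dh_ideal / dh_actual = 23.4 / 31.3
eta_s = 0.7476

0.7476


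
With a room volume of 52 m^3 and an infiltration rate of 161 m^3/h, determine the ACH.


ACH = flow / volume
ACH = 161 / 52
ACH = 3.096

3.096
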